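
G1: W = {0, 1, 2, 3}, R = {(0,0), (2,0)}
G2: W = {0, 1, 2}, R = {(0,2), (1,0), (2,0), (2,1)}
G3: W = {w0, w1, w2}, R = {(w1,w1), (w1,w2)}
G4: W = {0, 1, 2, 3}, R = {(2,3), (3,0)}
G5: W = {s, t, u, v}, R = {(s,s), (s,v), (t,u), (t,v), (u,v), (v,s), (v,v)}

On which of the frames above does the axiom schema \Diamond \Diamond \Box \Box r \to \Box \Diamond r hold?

G1, G5

The schema corresponds to a generalized confluence (Geach) condition: \forall x \forall y \forall z ((x R^2 y \wedge xRz) \to \exists w (y R^2 w \wedge zRw)).
G1: holds.
G2: fails — 0R²1, 0R2 but no w with 1R²w and 2Rw.
G3: fails — w1R²w1, w1Rw2 but no w with w1R²w and w2Rw.
G4: fails — 2R²0, 2R3 but no w with 0R²w and 3Rw.
G5: holds.
Valid on: G1, G5.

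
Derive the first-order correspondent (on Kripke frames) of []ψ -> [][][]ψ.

forall x forall z (x R^3 z -> exists w (xRw & z = w))

This is a Sahlqvist (Geach-type) schema ◇^0□^1ψ → □^3◇^0ψ.
Minimal-valuation argument: fix x; take any y with xR^0y and any z with xR^3z. Set V(ψ) to the set of worlds R-reachable from y in exactly 1 step. Then □^1ψ holds at y, so the antecedent holds at x; validity forces ◇^0ψ at z, giving a w with zR^0w and yR^1w.
First-order correspondent: forall x forall z (x R^3 z -> exists w (xRw & z = w)).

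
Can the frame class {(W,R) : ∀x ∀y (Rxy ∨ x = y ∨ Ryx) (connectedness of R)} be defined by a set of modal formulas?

No

If a class were modally definable it would be closed under disjoint unions (Goldblatt–Thomason).
Take 4 disjoint single-world reflexive frames: each is trivially connected, but their disjoint union has 4 worlds with no edge between distinct components, so it is not connected.
Hence connectedness of R is not modally definable.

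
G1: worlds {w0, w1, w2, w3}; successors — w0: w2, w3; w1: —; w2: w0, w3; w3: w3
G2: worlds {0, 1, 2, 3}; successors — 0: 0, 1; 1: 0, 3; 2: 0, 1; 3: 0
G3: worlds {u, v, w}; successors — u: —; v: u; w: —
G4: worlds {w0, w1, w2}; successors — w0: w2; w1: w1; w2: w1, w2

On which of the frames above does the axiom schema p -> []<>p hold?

none

Frame correspondent (Sahlqvist): forall x forall y (Rxy -> Ryx) — i.e. symmetry.
G1: fails — Rw0w3 but not Rw3w0.
G2: fails — R20 but not R02.
G3: fails — Rvu but not Ruv.
G4: fails — Rw0w2 but not Rw2w0.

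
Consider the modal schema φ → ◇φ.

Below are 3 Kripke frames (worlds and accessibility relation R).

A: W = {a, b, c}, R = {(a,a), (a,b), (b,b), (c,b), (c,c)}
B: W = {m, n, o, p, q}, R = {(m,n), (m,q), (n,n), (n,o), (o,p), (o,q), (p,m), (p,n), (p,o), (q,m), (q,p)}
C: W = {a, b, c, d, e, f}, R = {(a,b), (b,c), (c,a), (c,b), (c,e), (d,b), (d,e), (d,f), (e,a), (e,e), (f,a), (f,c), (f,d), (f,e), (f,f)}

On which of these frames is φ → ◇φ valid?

This is the axiom for reflexivity; its first-order frame correspondent is ∀x Rxx.
A: satisfies the condition.
B: fails — world m does not see itself.
C: fails — world a does not see itself.
Valid on: A.

A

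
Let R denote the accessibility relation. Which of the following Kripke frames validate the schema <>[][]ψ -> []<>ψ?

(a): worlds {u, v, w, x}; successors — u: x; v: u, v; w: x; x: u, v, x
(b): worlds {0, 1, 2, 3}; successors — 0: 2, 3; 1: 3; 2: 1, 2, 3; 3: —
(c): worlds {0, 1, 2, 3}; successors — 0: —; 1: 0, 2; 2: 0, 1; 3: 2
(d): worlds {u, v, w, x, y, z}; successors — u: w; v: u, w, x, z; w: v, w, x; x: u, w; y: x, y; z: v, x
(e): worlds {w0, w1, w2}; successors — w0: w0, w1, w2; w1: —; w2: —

This is the axiom for a generalized confluence (Geach) condition; its first-order frame correspondent is forall x forall y forall z ((xRy & xRz) -> exists w (y R^2 w & zRw)).
(a): satisfies the condition.
(b): fails — 0R2, 0R3 but no w with 2R²w and 3Rw.
(c): fails — 1R0, 1R0 but no w with 0R²w and 0Rw.
(d): satisfies the condition.
(e): fails — w0Rw0, w0Rw1 but no w with w0R²w and w1Rw.

(a), (d)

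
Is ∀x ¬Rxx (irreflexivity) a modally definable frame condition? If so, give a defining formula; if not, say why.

Not modally definable

Modal frame validity is preserved under surjective bounded morphisms.
The 4-cycle (worlds s,t,u,v with s→t→u→v→s) is irreflexive, and the map sending every world to a single reflexive point • is a surjective bounded morphism (forth: every edge maps to (•,•); back: every world has a successor). So any modal formula valid on the 4-cycle is also valid on the reflexive point, which is not irreflexive.
So no modal formula (or set of formulas) defines exactly the irreflexive frames.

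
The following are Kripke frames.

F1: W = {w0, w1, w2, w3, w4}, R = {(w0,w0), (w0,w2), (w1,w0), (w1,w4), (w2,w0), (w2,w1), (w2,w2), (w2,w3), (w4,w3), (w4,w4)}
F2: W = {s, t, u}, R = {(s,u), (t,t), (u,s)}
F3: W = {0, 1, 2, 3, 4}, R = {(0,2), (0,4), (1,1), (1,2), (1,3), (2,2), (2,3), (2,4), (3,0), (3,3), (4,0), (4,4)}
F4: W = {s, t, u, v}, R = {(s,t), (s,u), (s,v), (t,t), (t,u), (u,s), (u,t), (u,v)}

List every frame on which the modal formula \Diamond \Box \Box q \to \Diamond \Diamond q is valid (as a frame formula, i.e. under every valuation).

F3

The schema corresponds to a generalized confluence (Geach) condition: \forall x \forall y (xRy \to \exists w (y R^2 w \wedge x R^2 w)).
F1: fails — w2Rw3 but no w with w3R²w and w2R²w.
F2: fails — sRu but no w with uR²w and sR²w.
F3: condition met.
F4: fails — sRv but no w with vR²w and sR²w.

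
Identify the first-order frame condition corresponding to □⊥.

emptiness of R

□⊥ is valid iff no world has any successor (otherwise □⊥ fails at any world with one).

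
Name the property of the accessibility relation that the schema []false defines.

emptiness of R: forall x forall y ~Rxy

This schema is the Ver axiom.
Its frame correspondent is emptiness of R — forall x forall y ~Rxy.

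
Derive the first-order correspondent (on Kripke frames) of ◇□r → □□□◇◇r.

This is a Sahlqvist (Geach-type) schema ◇^1□^1r → □^3◇^2r.
Minimal-valuation argument: fix x; take any y with xR^1y and any z with xR^3z. Set V(r) to the set of worlds R-reachable from y in exactly 1 step. Then □^1r holds at y, so the antecedent holds at x; validity forces ◇^2r at z, giving a w with zR^2w and yR^1w.
First-order correspondent: ∀x ∀y ∀z ((xRy ∧ xR³z) → ∃w (yRw ∧ zR²w)).

∀x ∀y ∀z ((xRy ∧ xR³z) → ∃w (yRw ∧ zR²w))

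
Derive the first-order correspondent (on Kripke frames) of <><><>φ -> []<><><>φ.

This is a Sahlqvist (Geach-type) schema ◇^3□^0φ → □^1◇^3φ.
Minimal-valuation argument: fix x; take any y with xR^3y and any z with xR^1z. Set V(φ) to the set of worlds R-reachable from y in exactly 0 steps. Then □^0φ holds at y, so the antecedent holds at x; validity forces ◇^3φ at z, giving a w with zR^3w and yR^0w.
First-order correspondent: forall x forall y forall z ((x R^3 y & xRz) -> exists w (y = w & z R^3 w)).

forall x forall y forall z ((x R^3 y & xRz) -> exists w (y = w & z R^3 w))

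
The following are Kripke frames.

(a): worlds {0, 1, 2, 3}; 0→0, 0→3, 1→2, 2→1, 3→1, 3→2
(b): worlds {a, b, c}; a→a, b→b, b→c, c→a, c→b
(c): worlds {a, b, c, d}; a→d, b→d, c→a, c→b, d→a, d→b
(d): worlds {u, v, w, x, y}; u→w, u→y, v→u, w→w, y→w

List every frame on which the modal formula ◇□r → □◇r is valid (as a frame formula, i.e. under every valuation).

Frame correspondent (Sahlqvist): ∀x ∀y ∀z (Rxy ∧ Rxz → ∃w (Ryw ∧ Rzw)) — i.e. convergence.
(a): fails — R00 and R03 but 0 and 3 have no common successor.
(b): fails — Rcb and Rca but b and a have no common successor.
(c): satisfies the condition.
(d): satisfies the condition.
Valid on: (c), (d).

(c), (d)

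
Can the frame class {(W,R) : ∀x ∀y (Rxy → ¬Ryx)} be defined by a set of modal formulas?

Modal frame validity is preserved under surjective bounded morphisms.
The 3-cycle (worlds 0,1,2 with 0→1→2→0) is asymmetric. Mapping every world to a single reflexive point • is a surjective bounded morphism, and the reflexive point is not asymmetric (R•• but asymmetry requires ¬R••).
So no modal formula (or set of formulas) defines exactly the asymmetric frames.

No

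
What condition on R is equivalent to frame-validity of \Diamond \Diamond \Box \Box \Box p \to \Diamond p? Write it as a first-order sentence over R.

This is a Sahlqvist (Geach-type) schema ◇^2□^3p → □^0◇^1p.
First-order correspondent: \forall x \forall y (x R^2 y \to \exists w (y R^3 w \wedge xRw)).

\forall x \forall y (x R^2 y \to \exists w (y R^3 w \wedge xRw))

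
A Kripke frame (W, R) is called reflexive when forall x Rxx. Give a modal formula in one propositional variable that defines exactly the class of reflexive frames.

□ψ → ψ

The condition is reflexivity. The T schema □ψ → ψ defines it.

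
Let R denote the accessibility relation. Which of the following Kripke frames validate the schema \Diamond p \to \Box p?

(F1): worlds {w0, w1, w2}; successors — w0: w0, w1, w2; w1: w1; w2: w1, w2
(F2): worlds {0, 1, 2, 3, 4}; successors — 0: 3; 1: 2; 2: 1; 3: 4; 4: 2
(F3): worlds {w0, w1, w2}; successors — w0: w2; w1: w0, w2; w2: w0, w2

The schema corresponds to partial functionality: \forall x \forall y \forall z (Rxy \wedge Rxz \to y = z).
(F1): fails — w0 sees both w0 and w1.
(F2): satisfies the condition.
(F3): fails — w1 sees both w0 and w2.

(F2)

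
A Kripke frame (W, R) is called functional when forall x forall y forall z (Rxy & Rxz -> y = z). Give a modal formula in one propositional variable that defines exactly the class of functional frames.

◇q → □q

This is partial functionality; the standard corresponding axiom is CD: ◇q → □q.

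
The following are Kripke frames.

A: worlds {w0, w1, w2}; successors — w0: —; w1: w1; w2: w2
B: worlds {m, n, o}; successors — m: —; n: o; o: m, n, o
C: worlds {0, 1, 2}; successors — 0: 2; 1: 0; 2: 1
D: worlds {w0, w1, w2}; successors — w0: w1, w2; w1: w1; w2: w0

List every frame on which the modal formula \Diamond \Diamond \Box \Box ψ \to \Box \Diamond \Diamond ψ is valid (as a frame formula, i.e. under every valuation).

A, D

The schema corresponds to a generalized confluence (Geach) condition: \forall x \forall y \forall z ((x R^2 y \wedge xRz) \to \exists w (y R^2 w \wedge z R^2 w)).
A: holds.
B: fails — nR²m, nRo but no w with mR²w and oR²w.
C: fails — 0R²1, 0R2 but no w with 1R²w and 2R²w.
D: holds.
Valid on: A, D.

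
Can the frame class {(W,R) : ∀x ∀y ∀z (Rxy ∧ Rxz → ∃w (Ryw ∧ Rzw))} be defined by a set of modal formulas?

Yes, by ◇□q → □◇q

This is a Sahlqvist condition; the .2 axiom ◇□q → □◇q defines it.
Suppose ◇□q→□◇q is valid. Take Rxy, Rxz and set V(q)={w : Ryw}. Then □q at y so ◇□q at x, so □◇q at x, so ◇q at z, giving w with Rzw and Ryw.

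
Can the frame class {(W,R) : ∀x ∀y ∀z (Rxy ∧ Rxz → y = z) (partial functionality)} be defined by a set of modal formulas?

Yes, by ◇r → □r

This is a Sahlqvist condition; the CD axiom ◇r → □r defines it.
Suppose ◇r→□r is valid. Take Rxy, Rxz and set V(r)={y}. Then ◇r at x, so □r at x, so r at z, i.e. z=y.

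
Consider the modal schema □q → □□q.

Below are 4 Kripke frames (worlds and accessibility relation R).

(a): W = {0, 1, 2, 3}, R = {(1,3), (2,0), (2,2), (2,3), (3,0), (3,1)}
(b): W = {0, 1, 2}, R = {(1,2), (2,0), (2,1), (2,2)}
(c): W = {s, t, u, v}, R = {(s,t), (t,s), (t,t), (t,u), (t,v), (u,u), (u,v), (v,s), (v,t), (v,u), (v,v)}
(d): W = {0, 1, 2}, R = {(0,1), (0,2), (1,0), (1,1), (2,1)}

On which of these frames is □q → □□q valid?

This is the axiom for transitivity; its first-order frame correspondent is ∀x ∀y ∀z (Rxy ∧ Ryz → Rxz).
(a): fails — R31 and R13 but not R33.
(b): fails — R12 and R20 but not R10.
(c): fails — Ruv and Rvt but not Rut.
(d): fails — R10 and R02 but not R12.

none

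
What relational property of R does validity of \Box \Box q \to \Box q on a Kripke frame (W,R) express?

Suppose □□q→□q is valid. Take Rxy and set V(q)={w : xR²w}. Then □□q at x, so □q at x, so q at y, i.e. ∃z(Rxz∧Rzy).

density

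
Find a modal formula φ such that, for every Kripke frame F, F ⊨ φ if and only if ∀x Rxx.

A defining formula is □p → p (the T axiom).
Suppose □p→p is valid. At any x set V(p)={w : Rxw}. Then □p holds at x, so p holds at x, i.e. Rxx.

□p → p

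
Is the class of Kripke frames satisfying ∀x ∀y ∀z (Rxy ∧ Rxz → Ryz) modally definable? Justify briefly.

Yes: it is the Euclidean property, defined by the 5 schema ◇q → □◇q.

Yes — defined by ◇q → □◇q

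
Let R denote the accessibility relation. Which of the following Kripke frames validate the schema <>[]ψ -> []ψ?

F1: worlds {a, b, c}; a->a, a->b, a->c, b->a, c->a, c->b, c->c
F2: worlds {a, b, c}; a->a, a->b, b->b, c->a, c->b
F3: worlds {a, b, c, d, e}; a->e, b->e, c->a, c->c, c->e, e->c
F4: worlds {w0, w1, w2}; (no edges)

This is the axiom for the Euclidean property; its first-order frame correspondent is forall x forall y forall z (Rxy & Rxz -> Ryz).
F1: fails — Rab and Rab but not Rbb.
F2: fails — Rab and Raa but not Rba.
F3: fails — Rae and Rae but not Ree.
F4: ✓.

F4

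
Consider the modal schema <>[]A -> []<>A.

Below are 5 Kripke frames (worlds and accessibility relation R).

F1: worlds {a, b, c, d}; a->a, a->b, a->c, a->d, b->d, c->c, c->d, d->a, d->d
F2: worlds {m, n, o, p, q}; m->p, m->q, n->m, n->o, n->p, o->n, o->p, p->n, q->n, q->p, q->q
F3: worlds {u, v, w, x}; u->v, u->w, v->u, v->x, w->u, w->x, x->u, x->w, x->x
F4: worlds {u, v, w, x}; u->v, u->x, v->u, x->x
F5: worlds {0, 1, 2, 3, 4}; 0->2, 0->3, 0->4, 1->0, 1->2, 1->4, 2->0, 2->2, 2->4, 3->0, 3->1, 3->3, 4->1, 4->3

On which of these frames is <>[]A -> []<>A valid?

F1

This is the axiom for convergence; its first-order frame correspondent is forall x forall y forall z (Rxy & Rxz -> exists w (Ryw & Rzw)).
F1: holds.
F2: fails — Rnm and Rnp but m and p have no common successor.
F3: fails — Rxw and Rxu but w and u have no common successor.
F4: fails — Ruv and Rux but v and x have no common successor.
F5: fails — R02 and R04 but 2 and 4 have no common successor.
Valid on: F1.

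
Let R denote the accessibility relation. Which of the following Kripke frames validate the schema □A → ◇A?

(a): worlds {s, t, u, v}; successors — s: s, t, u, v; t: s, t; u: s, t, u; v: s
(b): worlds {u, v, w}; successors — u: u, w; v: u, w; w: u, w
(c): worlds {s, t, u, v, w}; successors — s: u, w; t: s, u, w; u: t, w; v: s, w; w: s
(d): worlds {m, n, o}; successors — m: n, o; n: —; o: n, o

(a), (b), (c)

This is the axiom for seriality; its first-order frame correspondent is ∀x ∃y Rxy.
(a): condition met.
(b): condition met.
(c): condition met.
(d): fails — world n has no successor.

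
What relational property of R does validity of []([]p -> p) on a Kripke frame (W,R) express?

Shift-reflexivity

Suppose □(□p→p) is valid. Take Rxy and set V(p)={w : Ryw}. Then at y, □p holds; since □(□p→p) at x, □p→p at y, so p at y, i.e. Ryy.
The converse is a direct semantic check.
Frame condition: forall x forall y (Rxy -> Ryy).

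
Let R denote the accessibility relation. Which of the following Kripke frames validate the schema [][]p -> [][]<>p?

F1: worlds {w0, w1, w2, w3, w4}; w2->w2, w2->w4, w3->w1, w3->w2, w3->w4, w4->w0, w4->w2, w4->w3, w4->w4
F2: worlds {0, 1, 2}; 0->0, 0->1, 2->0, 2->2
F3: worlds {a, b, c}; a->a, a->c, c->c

F3

The schema corresponds to a generalized confluence (Geach) condition: forall x forall z (x R^2 z -> exists w (x R^2 w & zRw)).
F1: fails — w2R²w0 but no w with w2R²w and w0Rw.
F2: fails — 0R²1 but no w with 0R²w and 1Rw.
F3: satisfies the condition.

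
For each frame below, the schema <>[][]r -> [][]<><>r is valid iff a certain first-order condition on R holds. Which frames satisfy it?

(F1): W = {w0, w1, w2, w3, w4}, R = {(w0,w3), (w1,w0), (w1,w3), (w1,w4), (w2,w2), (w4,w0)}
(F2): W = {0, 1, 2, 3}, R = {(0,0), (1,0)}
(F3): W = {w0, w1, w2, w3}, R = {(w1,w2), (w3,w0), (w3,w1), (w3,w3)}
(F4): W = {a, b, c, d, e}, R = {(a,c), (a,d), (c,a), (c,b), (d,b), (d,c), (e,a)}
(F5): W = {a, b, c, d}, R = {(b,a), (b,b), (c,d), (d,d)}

(F2)

The schema corresponds to a generalized confluence (Geach) condition: forall x forall y forall z ((xRy & x R^2 z) -> exists w (y R^2 w & z R^2 w)).
(F1): fails — w1Rw0, w1R²w0 but no w with w0R²w and w0R²w.
(F2): holds.
(F3): fails — w3Rw0, w3R²w0 but no w with w0R²w and w0R²w.
(F4): fails — aRc, aR²b but no w with cR²w and bR²w.
(F5): fails — bRa, bR²a but no w with aR²w and aR²w.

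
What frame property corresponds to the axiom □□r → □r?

density

Suppose □□r→□r is valid. Take Rxy and set V(r)={w : xR²w}. Then □□r at x, so □r at x, so r at y, i.e. ∃z(Rxz∧Rzy).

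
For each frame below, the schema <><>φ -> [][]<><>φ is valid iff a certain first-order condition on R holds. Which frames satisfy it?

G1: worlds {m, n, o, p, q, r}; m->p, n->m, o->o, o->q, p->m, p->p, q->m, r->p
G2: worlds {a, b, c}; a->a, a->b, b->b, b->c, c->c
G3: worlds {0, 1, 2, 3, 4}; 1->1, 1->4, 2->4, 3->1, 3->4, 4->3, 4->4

G3

The schema corresponds to a generalized confluence (Geach) condition: forall x forall y forall z ((x R^2 y & x R^2 z) -> exists w (y = w & z R^2 w)).
G1: fails — oR²m, oR²q but no w with m=w and qR²w.
G2: fails — aR²a, aR²b but no w with a=w and bR²w.
G3: holds.
Valid on: G3.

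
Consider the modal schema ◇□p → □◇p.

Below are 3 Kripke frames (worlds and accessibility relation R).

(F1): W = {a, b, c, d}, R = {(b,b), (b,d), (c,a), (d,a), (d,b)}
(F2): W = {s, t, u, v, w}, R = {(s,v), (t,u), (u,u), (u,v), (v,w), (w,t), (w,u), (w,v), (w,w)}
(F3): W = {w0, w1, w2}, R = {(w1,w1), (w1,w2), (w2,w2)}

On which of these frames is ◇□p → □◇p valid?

(F3)

The schema corresponds to convergence: ∀x ∀y ∀z (Rxy ∧ Rxz → ∃w (Ryw ∧ Rzw)).
(F1): fails — Rca and Rca but a and a have no common successor.
(F2): fails — Ruv and Ruu but v and u have no common successor.
(F3): ✓.
Valid on: (F3).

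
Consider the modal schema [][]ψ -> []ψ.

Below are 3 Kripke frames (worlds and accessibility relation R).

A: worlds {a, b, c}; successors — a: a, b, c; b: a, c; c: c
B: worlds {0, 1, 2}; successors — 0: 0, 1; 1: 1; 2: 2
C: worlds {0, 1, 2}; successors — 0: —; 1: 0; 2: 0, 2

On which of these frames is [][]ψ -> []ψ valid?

A, B

This is the axiom for density; its first-order frame correspondent is forall x forall y (Rxy -> exists z (Rxz & Rzy)).
A: satisfies the condition.
B: satisfies the condition.
C: fails — R10 but no z with R1z and Rz0.
Valid on: A, B.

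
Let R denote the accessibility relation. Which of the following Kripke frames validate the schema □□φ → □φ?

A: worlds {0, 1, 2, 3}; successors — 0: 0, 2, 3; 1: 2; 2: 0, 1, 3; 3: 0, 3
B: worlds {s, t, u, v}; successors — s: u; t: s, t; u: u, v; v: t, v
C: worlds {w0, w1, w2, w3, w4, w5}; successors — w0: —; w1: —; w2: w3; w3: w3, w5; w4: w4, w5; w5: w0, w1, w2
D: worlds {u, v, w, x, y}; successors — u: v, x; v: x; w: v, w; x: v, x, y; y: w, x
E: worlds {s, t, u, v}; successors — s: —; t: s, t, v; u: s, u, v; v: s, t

B, D, E

Frame correspondent (Sahlqvist): ∀x ∀y (Rxy → ∃z (Rxz ∧ Rzy)) — i.e. density.
A: fails — R12 but no z with R1z and Rz2.
B: condition met.
C: fails — Rw5w2 but no z with Rw5z and Rzw2.
D: condition met.
E: condition met.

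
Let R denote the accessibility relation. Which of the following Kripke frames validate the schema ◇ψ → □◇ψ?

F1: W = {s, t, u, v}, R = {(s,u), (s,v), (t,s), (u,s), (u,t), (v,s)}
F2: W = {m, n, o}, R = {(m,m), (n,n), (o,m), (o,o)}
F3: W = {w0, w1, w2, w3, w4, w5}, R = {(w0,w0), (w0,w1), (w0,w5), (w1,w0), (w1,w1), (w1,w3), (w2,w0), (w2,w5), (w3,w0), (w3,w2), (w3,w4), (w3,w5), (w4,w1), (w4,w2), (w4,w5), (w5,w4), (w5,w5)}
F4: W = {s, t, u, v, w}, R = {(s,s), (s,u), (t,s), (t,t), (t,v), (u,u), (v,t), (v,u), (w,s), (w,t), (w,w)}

none

The schema corresponds to the Euclidean property: ∀x ∀y ∀z (Rxy ∧ Rxz → Ryz).
F1: fails — Rsv and Rsv but not Rvv.
F2: fails — Rom and Roo but not Rmo.
F3: fails — Rw0w5 and Rw0w1 but not Rw5w1.
F4: fails — Rsu and Rss but not Rus.
Valid on no frame.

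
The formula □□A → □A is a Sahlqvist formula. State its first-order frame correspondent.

Suppose □□A→□A is valid. Take Rxy and set V(A)={w : xR²w}. Then □□A at x, so □A at x, so A at y, i.e. ∃z(Rxz∧Rzy).

density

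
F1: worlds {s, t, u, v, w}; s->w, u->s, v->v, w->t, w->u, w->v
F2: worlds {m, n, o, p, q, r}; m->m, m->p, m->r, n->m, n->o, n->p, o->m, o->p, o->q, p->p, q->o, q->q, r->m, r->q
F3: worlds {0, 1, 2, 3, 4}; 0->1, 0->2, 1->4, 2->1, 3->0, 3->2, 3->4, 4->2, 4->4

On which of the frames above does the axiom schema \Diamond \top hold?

F2, F3

Frame correspondent (Sahlqvist): \forall x \exists y Rxy — i.e. seriality.
F1: fails — world t has no successor.
F2: holds.
F3: holds.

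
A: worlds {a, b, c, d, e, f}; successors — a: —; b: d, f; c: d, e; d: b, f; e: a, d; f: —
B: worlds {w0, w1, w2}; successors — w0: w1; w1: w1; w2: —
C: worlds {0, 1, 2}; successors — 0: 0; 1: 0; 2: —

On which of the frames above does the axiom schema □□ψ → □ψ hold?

Frame correspondent (Sahlqvist): ∀x ∀y (Rxy → ∃z (Rxz ∧ Rzy)) — i.e. density.
A: fails — Rea but no z with Rez and Rza.
B: satisfies the condition.
C: satisfies the condition.

B, C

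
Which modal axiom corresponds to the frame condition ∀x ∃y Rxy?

□r → ◇r

This is seriality; the standard corresponding axiom is D: □r → ◇r.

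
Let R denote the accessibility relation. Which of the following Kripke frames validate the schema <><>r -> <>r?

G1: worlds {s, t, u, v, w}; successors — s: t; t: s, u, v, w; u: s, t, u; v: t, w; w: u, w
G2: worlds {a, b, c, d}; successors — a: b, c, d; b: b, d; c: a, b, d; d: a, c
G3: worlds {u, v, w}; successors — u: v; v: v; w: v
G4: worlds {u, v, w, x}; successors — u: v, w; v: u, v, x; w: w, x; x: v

The schema corresponds to transitivity: forall x forall y forall z (Rxy & Ryz -> Rxz).
G1: fails — Rtv and Rvt but not Rtt.
G2: fails — Rcd and Rdc but not Rcc.
G3: holds.
G4: fails — Ruv and Rvu but not Ruu.
Valid on: G3.

G3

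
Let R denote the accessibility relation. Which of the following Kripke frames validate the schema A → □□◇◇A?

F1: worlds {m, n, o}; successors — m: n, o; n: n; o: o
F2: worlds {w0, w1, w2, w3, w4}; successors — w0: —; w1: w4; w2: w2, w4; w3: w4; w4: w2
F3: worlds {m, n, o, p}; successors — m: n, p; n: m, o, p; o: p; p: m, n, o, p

The schema corresponds to a generalized confluence (Geach) condition: ∀x ∀z (xR²z → ∃w (x = w ∧ zR²w)).
F1: fails — mR²n but no w with m=w and nR²w.
F2: fails — w1R²w2 but no w with w1=w and w2R²w.
F3: holds.
Valid on: F3.

F3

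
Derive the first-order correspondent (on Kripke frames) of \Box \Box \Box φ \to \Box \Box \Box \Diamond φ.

\forall x \forall z (x R^3 z \to \exists w (x R^3 w \wedge zRw))

This is a Sahlqvist (Geach-type) schema ◇^0□^3φ → □^3◇^1φ.
Minimal-valuation argument: fix x; take any y with xR^0y and any z with xR^3z. Set V(φ) to the set of worlds R-reachable from y in exactly 3 steps. Then □^3φ holds at y, so the antecedent holds at x; validity forces ◇^1φ at z, giving a w with zR^1w and yR^3w.
First-order correspondent: \forall x \forall z (x R^3 z \to \exists w (x R^3 w \wedge zRw)).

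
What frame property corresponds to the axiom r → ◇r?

This schema is equivalent to the T axiom □r → r.
Its frame correspondent is reflexivity — ∀x Rxx.

Reflexivity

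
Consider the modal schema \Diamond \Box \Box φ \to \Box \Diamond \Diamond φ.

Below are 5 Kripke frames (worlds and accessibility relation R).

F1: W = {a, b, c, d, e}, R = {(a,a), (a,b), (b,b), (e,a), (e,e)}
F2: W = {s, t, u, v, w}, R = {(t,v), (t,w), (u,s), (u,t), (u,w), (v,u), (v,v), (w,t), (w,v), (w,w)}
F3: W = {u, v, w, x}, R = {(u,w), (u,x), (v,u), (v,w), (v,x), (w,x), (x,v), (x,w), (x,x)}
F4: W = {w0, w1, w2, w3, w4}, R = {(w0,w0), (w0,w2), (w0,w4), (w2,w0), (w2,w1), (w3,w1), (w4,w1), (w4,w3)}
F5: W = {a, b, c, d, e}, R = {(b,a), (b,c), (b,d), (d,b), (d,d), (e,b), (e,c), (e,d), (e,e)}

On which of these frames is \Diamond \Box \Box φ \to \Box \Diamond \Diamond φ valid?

This is the axiom for a generalized confluence (Geach) condition; its first-order frame correspondent is \forall x \forall y \forall z ((xRy \wedge xRz) \to \exists w (y R^2 w \wedge z R^2 w)).
F1: condition met.
F2: fails — uRs, uRs but no w* with sR²w* and sR²w*.
F3: condition met.
F4: fails — w0Rw2, w0Rw4 but no w with w2R²w and w4R²w.
F5: fails — bRa, bRa but no w with aR²w and aR²w.

F1, F3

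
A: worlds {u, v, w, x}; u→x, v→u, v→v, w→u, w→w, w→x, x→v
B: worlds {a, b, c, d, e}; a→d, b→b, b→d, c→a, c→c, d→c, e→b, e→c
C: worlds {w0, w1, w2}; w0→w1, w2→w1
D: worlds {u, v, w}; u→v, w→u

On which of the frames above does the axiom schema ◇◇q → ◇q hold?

The schema corresponds to a generalized confluence (Geach) condition: ∀x ∀y (xR²y → ∃w (y = w ∧ xRw)).
A: fails — uR²v but no t with v=t and uRt.
B: fails — aR²c but no w with c=w and aRw.
C: ✓.
D: fails — wR²v but no t with v=t and wRt.

C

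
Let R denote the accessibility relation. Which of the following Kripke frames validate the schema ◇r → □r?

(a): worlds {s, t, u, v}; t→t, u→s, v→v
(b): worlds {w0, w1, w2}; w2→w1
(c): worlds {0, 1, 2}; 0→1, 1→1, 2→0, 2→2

(a), (b)

This is the axiom for partial functionality; its first-order frame correspondent is ∀x ∀y ∀z (Rxy ∧ Rxz → y = z).
(a): condition met.
(b): condition met.
(c): fails — 2 sees both 0 and 2.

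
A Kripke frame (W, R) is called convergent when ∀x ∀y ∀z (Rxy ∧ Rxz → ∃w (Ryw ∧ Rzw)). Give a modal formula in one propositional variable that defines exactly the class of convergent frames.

◇□q → □◇q

This is convergence; the standard corresponding axiom is .2: ◇□q → □◇q.
Suppose ◇□q→□◇q is valid. Take Rxy, Rxz and set V(q)={w : Ryw}. Then □q at y so ◇□q at x, so □◇q at x, so ◇q at z, giving w with Rzw and Ryw.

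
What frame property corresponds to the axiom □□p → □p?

density

This schema is the C4 axiom.
Its frame correspondent is density — ∀x ∀y (Rxy → ∃z (Rxz ∧ Rzy)).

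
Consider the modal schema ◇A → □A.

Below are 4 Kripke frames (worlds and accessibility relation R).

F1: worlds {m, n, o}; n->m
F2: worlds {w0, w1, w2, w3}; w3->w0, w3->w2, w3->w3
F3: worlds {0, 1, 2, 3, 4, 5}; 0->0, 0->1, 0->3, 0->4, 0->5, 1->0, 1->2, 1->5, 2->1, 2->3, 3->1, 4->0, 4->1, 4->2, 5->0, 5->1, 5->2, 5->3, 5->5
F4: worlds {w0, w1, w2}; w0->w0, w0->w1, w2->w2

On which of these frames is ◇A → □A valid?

The schema corresponds to partial functionality: ∀x ∀y ∀z (Rxy ∧ Rxz → y = z).
F1: ✓.
F2: fails — w3 sees both w0 and w2.
F3: fails — 0 sees both 0 and 1.
F4: fails — w0 sees both w0 and w1.
Valid on: F1.

F1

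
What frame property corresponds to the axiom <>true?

◇⊤ holds at w iff w has a successor, so frame-validity of ◇⊤ is exactly seriality. Equivalently via □p → ◇p:
Suppose □p→◇p is valid. At any x set V(p)=W. Then □p at x, so ◇p at x, so x has a successor.

seriality: forall x exists y Rxy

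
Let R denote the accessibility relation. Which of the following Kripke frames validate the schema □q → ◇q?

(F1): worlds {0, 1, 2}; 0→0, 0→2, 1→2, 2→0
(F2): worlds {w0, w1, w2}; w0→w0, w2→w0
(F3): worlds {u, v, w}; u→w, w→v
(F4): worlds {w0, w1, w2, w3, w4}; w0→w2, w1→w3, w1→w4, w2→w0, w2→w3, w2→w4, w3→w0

(F1)

This is the axiom for seriality; its first-order frame correspondent is ∀x ∃y Rxy.
(F1): holds.
(F2): fails — world w1 has no successor.
(F3): fails — world v has no successor.
(F4): fails — world w4 has no successor.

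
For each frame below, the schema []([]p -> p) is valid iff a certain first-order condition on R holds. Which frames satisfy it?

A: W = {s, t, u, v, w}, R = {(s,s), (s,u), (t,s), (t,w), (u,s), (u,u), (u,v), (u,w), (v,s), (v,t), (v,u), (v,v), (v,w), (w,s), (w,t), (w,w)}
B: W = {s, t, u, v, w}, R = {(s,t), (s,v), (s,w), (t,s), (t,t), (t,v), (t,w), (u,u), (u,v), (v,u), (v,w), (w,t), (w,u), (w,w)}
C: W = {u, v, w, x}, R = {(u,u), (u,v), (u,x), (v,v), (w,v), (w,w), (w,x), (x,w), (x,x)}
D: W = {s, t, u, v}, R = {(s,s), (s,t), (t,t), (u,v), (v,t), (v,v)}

This is the axiom for shift-reflexivity; its first-order frame correspondent is forall x forall y (Rxy -> Ryy).
A: fails — Rwt but not Rtt.
B: fails — Ruv but not Rvv.
C: ✓.
D: ✓.

C, D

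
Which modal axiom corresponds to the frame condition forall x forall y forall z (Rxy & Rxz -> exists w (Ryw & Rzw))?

A defining formula is ◇□s → □◇s (the .2 axiom).

◇□s → □◇s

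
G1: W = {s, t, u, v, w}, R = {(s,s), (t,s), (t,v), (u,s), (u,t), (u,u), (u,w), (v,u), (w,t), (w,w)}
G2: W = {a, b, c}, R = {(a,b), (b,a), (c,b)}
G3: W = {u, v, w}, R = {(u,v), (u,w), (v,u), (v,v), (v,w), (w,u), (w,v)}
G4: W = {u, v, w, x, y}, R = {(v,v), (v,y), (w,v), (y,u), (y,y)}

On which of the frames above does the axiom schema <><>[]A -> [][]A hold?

This is the axiom for a generalized confluence (Geach) condition; its first-order frame correspondent is forall x forall y forall z ((x R^2 y & x R^2 z) -> exists w (yRw & z = w)).
G1: fails — tR²s, tR²u but no w* with sRw* and u=w*.
G2: fails — aR²a, aR²a but no w with aRw and a=w.
G3: fails — uR²u, uR²u but no t with uRt and u=t.
G4: fails — vR²u, vR²u but no t with uRt and u=t.
Valid on no frame.

none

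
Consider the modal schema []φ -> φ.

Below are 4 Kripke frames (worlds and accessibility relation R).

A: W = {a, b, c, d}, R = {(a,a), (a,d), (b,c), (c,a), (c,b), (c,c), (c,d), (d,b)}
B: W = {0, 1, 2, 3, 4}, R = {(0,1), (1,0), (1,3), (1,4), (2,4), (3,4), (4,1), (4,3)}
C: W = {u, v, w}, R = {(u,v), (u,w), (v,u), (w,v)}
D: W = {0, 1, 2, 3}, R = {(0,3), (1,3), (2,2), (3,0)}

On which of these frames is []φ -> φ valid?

The schema corresponds to reflexivity: forall x Rxx.
A: fails — world b does not see itself.
B: fails — world 0 does not see itself.
C: fails — world u does not see itself.
D: fails — world 0 does not see itself.

none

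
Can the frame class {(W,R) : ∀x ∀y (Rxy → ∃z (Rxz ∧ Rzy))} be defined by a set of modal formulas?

Yes — defined by □□p → □p

This is a Sahlqvist condition; the C4 axiom □□p → □p defines it.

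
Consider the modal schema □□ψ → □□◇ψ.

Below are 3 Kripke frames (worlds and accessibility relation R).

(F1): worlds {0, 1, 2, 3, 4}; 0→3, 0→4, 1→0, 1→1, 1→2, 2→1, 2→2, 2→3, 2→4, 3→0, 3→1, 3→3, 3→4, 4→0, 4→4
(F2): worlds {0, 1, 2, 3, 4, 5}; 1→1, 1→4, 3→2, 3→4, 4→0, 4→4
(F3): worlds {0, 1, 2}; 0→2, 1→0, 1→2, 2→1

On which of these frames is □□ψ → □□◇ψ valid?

(F1)

This is the axiom for a generalized confluence (Geach) condition; its first-order frame correspondent is ∀x ∀z (xR²z → ∃w (xR²w ∧ zRw)).
(F1): condition met.
(F2): fails — 1R²0 but no w with 1R²w and 0Rw.
(F3): fails — 0R²1 but no w with 0R²w and 1Rw.
Valid on: (F1).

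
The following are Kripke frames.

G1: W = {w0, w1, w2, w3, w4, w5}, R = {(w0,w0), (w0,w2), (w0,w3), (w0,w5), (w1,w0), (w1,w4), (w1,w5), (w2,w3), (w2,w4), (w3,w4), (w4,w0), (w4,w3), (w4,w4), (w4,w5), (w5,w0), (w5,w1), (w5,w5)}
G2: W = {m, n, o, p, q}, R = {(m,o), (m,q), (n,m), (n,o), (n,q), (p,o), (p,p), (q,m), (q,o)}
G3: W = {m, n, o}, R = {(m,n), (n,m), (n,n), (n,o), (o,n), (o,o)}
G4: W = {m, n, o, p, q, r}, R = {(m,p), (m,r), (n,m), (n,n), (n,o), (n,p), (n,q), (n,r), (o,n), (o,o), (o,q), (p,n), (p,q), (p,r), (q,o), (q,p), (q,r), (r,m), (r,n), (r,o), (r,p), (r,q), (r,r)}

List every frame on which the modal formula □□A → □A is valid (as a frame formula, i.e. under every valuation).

G1, G3, G4

The schema corresponds to density: ∀x ∀y (Rxy → ∃z (Rxz ∧ Rzy)).
G1: condition met.
G2: fails — Rqm but no z with Rqz and Rzm.
G3: condition met.
G4: condition met.
Valid on: G1, G3, G4.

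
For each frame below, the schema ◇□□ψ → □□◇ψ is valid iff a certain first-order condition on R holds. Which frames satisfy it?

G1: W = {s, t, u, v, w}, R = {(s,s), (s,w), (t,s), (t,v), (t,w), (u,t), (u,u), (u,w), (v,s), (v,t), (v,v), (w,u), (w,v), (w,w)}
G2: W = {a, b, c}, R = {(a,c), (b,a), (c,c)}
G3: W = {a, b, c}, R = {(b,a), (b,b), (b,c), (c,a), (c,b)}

G1, G2

This is the axiom for a generalized confluence (Geach) condition; its first-order frame correspondent is ∀x ∀y ∀z ((xRy ∧ xR²z) → ∃w (yR²w ∧ zRw)).
G1: ✓.
G2: ✓.
G3: fails — bRa, bR²a but no w with aR²w and aRw.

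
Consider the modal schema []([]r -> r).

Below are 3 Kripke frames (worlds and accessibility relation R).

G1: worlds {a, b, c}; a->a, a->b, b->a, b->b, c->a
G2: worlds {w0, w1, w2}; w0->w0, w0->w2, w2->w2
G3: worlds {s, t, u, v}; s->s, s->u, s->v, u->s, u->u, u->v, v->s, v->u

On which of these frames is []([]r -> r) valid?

This is the axiom for shift-reflexivity; its first-order frame correspondent is forall x forall y (Rxy -> Ryy).
G1: condition met.
G2: condition met.
G3: fails — Ruv but not Rvv.

G1, G2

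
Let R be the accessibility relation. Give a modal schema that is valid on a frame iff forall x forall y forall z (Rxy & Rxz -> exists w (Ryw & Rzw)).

This is convergence; the standard corresponding axiom is .2: ◇□q → □◇q.
Suppose ◇□q→□◇q is valid. Take Rxy, Rxz and set V(q)={w : Ryw}. Then □q at y so ◇□q at x, so □◇q at x, so ◇q at z, giving w with Rzw and Ryw.

◇□q → □◇q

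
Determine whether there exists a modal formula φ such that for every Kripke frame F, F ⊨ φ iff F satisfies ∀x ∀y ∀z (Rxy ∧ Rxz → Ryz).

Yes — defined by ◇q → □◇q

This is a Sahlqvist condition; the 5 axiom ◇q → □◇q defines it.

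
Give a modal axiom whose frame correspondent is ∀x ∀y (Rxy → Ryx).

s → □◇s

The condition is symmetry. The B schema s → □◇s defines it.
Suppose s→□◇s is valid. Take Rxy and set V(s)={x}. Then s at x, so □◇s at x, so ◇s at y, so some z with Ryz has s; z=x, i.e. Ryx.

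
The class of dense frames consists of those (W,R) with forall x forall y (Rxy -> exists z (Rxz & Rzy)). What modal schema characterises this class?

The condition is density. The C4 schema □□p → □p defines it.

□□p → □p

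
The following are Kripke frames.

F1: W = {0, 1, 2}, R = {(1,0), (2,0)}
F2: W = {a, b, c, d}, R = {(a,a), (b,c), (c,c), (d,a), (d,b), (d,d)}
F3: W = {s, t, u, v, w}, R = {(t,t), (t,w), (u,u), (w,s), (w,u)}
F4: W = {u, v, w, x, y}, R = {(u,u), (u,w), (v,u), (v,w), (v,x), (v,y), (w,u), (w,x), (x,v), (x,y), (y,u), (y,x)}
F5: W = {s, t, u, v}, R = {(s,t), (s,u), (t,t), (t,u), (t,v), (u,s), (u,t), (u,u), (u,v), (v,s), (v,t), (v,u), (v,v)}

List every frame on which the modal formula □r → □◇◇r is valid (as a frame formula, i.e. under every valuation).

This is the axiom for a generalized confluence (Geach) condition; its first-order frame correspondent is ∀x ∀z (xRz → ∃w (xRw ∧ zR²w)).
F1: fails — 1R0 but no w with 1Rw and 0R²w.
F2: fails — dRb but no w with dRw and bR²w.
F3: fails — tRw but no w* with tRw* and wR²w*.
F4: ✓.
F5: ✓.
Valid on: F4, F5.

F4, F5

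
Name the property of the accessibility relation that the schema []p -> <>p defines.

seriality

Suppose □p→◇p is valid. At any x set V(p)=W. Then □p at x, so ◇p at x, so x has a successor.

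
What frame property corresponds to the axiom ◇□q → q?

symmetry

This is a form of the B axiom.
It corresponds to symmetry: ∀x ∀y (Rxy → Ryx).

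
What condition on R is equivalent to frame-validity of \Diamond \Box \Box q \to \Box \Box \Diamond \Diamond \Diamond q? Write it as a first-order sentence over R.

\forall x \forall y \forall z ((xRy \wedge x R^2 z) \to \exists w (y R^2 w \wedge z R^3 w))

This is a Sahlqvist (Geach-type) schema ◇^1□^2q → □^2◇^3q.
First-order correspondent: \forall x \forall y \forall z ((xRy \wedge x R^2 z) \to \exists w (y R^2 w \wedge z R^3 w)).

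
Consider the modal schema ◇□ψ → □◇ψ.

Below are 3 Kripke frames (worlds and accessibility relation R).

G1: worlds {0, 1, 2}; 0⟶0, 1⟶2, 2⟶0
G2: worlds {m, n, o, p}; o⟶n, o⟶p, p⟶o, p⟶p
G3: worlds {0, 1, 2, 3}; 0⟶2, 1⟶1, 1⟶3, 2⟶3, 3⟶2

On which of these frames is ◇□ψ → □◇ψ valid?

This is the axiom for convergence; its first-order frame correspondent is ∀x ∀y ∀z (Rxy ∧ Rxz → ∃w (Ryw ∧ Rzw)).
G1: satisfies the condition.
G2: fails — Ron and Ron but n and n have no common successor.
G3: fails — R11 and R13 but 1 and 3 have no common successor.

G1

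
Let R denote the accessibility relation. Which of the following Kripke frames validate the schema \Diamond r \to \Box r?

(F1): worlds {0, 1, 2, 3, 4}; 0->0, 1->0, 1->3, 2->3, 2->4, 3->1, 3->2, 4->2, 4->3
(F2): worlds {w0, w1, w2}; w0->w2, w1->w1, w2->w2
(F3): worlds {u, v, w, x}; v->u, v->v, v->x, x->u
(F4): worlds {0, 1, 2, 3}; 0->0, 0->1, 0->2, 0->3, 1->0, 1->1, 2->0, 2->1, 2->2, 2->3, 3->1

(F2)

Frame correspondent (Sahlqvist): \forall x \forall y \forall z (Rxy \wedge Rxz \to y = z) — i.e. partial functionality.
(F1): fails — 1 sees both 0 and 3.
(F2): satisfies the condition.
(F3): fails — v sees both u and v.
(F4): fails — 0 sees both 0 and 1.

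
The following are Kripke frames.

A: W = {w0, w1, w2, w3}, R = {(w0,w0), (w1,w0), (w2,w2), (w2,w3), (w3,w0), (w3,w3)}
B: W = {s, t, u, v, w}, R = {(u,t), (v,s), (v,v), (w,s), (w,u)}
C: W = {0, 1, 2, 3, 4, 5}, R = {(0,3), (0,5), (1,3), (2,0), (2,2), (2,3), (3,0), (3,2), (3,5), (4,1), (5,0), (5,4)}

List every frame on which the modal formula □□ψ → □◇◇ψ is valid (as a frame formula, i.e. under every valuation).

The schema corresponds to a generalized confluence (Geach) condition: ∀x ∀z (xRz → ∃w (xR²w ∧ zR²w)).
A: satisfies the condition.
B: fails — uRt but no w* with uR²w* and tR²w*.
C: fails — 4R1 but no w with 4R²w and 1R²w.

A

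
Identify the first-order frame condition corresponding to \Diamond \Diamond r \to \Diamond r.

Replacing r by ¬r and contraposing gives the equivalent schema □r → □□r.
Suppose □r→□□r is valid. Take Rxy, Ryz and set V(r)={w : Rxw}. Then □r at x, so □□r at x, so □r at y, so r at z, i.e. Rxz.

Transitivity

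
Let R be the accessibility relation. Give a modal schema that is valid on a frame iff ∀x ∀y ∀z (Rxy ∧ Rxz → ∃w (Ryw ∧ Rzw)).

◇□p → □◇p

The condition is convergence. The .2 schema ◇□p → □◇p defines it.
Suppose ◇□p→□◇p is valid. Take Rxy, Rxz and set V(p)={w : Ryw}. Then □p at y so ◇□p at x, so □◇p at x, so ◇p at z, giving w with Rzw and Ryw.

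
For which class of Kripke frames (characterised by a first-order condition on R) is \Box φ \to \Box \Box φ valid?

This is the 4 axiom.
Its frame correspondent is transitivity — \forall x \forall y \forall z (Rxy \wedge Ryz \to Rxz).

transitivity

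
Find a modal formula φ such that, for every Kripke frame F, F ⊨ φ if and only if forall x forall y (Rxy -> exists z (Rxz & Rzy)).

□□p → □p

A defining formula is □□p → □p (the C4 axiom).
Suppose □□p→□p is valid. Take Rxy and set V(p)={w : xR²w}. Then □□p at x, so □p at x, so p at y, i.e. ∃z(Rxz∧Rzy).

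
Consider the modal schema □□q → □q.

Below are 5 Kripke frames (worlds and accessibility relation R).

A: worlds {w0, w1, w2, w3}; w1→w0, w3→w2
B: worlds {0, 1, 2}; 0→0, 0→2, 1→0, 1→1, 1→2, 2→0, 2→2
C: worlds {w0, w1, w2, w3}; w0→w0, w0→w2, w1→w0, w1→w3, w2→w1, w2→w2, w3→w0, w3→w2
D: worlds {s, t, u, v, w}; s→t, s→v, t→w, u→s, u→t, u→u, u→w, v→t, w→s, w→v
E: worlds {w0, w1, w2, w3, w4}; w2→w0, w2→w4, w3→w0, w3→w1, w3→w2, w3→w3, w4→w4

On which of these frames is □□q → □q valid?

This is the axiom for density; its first-order frame correspondent is ∀x ∀y (Rxy → ∃z (Rxz ∧ Rzy)).
A: fails — Rw1w0 but no z with Rw1z and Rzw0.
B: ✓.
C: fails — Rw1w3 but no z with Rw1z and Rzw3.
D: fails — Rvt but no z with Rvz and Rzt.
E: fails — Rw2w0 but no z with Rw2z and Rzw0.
Valid on: B.

B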